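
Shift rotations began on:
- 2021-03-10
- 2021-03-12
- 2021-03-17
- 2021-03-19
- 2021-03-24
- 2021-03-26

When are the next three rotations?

Gaps: 2, 5, 2, 5, 2 days — not constant, but cyclic with period 2.
The events fall on every Wednesday and Friday.
The following Wednesday is 2021-03-31.
Next Friday: 2021-04-02.
Next Wednesday: 2021-04-07.

2021-03-31, 2021-04-02, 2021-04-07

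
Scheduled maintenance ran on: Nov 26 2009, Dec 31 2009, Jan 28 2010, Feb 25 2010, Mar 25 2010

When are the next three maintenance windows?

Apr 29 2010, May 27 2010, Jun 24 2010

Every date is a Thursday; gaps 35, 28, 28, 28 days.
Each is the last Thursday of its month (at least one falls on the 29th or later, ruling out '4th Thursday').
April 2010 ends with Thursday Apr 29 2010.
Last Thursday of May 2010: May 27 2010.
June 2010 ends with Thursday Jun 24 2010.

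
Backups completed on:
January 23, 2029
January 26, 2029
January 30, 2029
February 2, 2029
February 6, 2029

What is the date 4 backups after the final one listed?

The gap pattern 3, 4, 3, 4 repeats every 2 events.
These are the Tuesdays and Fridays of each week.
Next Friday: February 9, 2029.
The following Tuesday is February 13, 2029.
Next Friday: February 16, 2029.
The following Tuesday is February 20, 2029.

February 20, 2029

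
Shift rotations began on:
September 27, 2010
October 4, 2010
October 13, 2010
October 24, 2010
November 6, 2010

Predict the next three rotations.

November 21, 2010; December 8, 2010; December 27, 2010

The spacing grows by 2 each time: 7, 9, 11, 13 days.
Next gap: 15 days. November 6, 2010 + 15 days = November 21, 2010.
Next gap: 17 days. November 21, 2010 + 17 days = December 8, 2010.
Next gap: 19 days. December 8, 2010 + 19 days = December 27, 2010.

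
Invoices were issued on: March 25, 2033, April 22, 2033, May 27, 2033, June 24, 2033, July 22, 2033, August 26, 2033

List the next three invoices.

September 23, 2033; October 28, 2033; November 25, 2033

All dates are Fridays, 28, 35, 28, 28, 35 days apart.
Specifically, the 4th Friday of each month.
September 2033 — 4th Friday is September 23, 2033.
4th Friday of October 2033: October 28, 2033.
4th Friday of November 2033: November 25, 2033.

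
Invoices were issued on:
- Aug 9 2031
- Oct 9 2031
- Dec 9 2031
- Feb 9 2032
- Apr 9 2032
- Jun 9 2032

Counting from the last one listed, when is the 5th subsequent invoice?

The day-of-month is always 9 (61, 61, 62, 60, 61 days between events).
So this recurs on the 9th of every 2 months.
August 2032: Aug 9 2032.
October 2032: Oct 9 2032.
December 2032: Dec 9 2032.
Next: February 2033 → Feb 9 2033.
Next: April 2033 → Apr 9 2033.

Apr 9 2033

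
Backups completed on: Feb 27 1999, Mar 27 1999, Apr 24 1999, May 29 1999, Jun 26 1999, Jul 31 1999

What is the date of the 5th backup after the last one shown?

Dec 25 1999

All Saturdays; the gaps (28, 28, 35, 28, 35) vary with month length.
This is the last Saturday of each month.
Last Saturday of August 1999: Aug 28 1999.
Last Saturday of September 1999: Sep 25 1999.
October 1999 ends with Saturday Oct 30 1999.
November 1999 ends with Saturday Nov 27 1999.
December 1999 ends with Saturday Dec 25 1999.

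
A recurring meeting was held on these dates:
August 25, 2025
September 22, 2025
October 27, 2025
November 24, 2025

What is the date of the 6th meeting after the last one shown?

May 25, 2026

Gaps: 28, 35, 28 days — a mix of 28 and 35. Every date is a Monday.
Each is the 4th Monday of its month.
December 2025 — 4th Monday is December 22, 2025.
January 2026 — 4th Monday is January 26, 2026.
4th Monday of February 2026: February 23, 2026.
4th Monday of March 2026: March 23, 2026.
April 2026 — 4th Monday is April 27, 2026.
4th Monday of May 2026: May 25, 2026.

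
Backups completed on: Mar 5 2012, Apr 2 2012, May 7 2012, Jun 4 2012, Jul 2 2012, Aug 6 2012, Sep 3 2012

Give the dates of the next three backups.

These are Mondays at 28- or 35-day spacing (28, 35, 28, 28, 35, 28).
The pattern: 1st Monday of the month.
1st Monday of October 2012: Oct 1 2012.
November 2012 — 1st Monday is Nov 5 2012.
December 2012 — 1st Monday is Dec 3 2012.

Oct 1 2012, Nov 5 2012, Dec 3 2012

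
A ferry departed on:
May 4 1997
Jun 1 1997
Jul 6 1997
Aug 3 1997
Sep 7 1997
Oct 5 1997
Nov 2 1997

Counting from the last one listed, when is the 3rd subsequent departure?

All dates are Sundays, 28, 35, 28, 35, 28, 28 days apart.
Specifically, the 1st Sunday of each month.
December 1997 — 1st Sunday is Dec 7 1997.
January 1998 — 1st Sunday is Jan 4 1998.
1st Sunday of February 1998: Feb 1 1998.

Feb 1 1998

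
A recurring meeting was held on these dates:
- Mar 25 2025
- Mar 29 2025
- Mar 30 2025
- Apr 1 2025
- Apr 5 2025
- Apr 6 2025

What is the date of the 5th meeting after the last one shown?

The gap pattern 4, 1, 2, 4, 1 repeats every 3 events.
These are the Tuesdays, Saturdays and Sundays of each week.
The following Tuesday is Apr 8 2025.
The following Saturday is Apr 12 2025.
Next Sunday: Apr 13 2025.
The following Tuesday is Apr 15 2025.
The following Saturday is Apr 19 2025.

Apr 19 2025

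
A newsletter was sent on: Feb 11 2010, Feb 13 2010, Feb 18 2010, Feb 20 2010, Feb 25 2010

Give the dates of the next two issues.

Every event lands on a Thursday or Saturday (gaps cycle 2, 5, 2, 5).
So the schedule is: every Thursday and Saturday.
The following Saturday is Feb 27 2010.
Next Thursday: Mar 4 2010.

Feb 27 2010, Mar 4 2010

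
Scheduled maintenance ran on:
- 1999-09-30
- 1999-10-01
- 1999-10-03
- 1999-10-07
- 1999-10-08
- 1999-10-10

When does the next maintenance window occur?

Every event lands on a Thursday or Friday or Sunday (gaps cycle 1, 2, 4, 1, 2).
So the schedule is: every Thursday, Friday and Sunday.
Next Thursday: 1999-10-14.

1999-10-14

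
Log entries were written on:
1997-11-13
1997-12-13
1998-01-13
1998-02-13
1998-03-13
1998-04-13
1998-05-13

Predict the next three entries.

1998-06-13, 1998-07-13, 1998-08-13

The day-of-month is always 13 (30, 31, 31, 28, 31, 30 days between events).
So this recurs on the 13th of each month.
June 1998: 1998-06-13.
July 1998: 1998-07-13.
Next: August 1998 → 1998-08-13.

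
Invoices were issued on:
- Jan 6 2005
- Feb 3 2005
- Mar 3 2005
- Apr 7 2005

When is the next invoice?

These are Thursdays at 28- or 35-day spacing (28, 28, 35).
The pattern: 1st Thursday of the month.
May 2005 — 1st Thursday is May 5 2005.

May 5 2005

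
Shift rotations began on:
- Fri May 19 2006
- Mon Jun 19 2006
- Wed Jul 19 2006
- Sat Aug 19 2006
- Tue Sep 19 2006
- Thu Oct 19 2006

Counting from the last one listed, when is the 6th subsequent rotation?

Thu Apr 19 2007

Gaps: 31, 30, 31, 31, 30 days — not constant. Every event is on the 19th of the month.
Pattern: the 19th of each month.
Next: November 2006 → Sun Nov 19 2006.
Next: December 2006 → Tue Dec 19 2006.
Next: January 2007 → Fri Jan 19 2007.
Next: February 2007 → Mon Feb 19 2007.
March 2007: Mon Mar 19 2007.
Next: April 2007 → Thu Apr 19 2007.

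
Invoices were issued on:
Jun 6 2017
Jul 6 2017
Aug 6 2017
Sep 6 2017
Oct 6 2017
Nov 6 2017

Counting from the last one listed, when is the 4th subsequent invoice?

Each date is the 6th; the gaps (30, 31, 31, 30, 31) track the month lengths.
The rule is the 6th of each month.
Next: December 2017 → Dec 6 2017.
January 2018: Jan 6 2018.
February 2018: Feb 6 2018.
Next: March 2018 → Mar 6 2018.

Mar 6 2018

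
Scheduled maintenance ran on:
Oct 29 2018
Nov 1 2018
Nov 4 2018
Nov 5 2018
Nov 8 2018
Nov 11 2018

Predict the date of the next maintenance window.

Every event lands on a Monday or Thursday or Sunday (gaps cycle 3, 3, 1, 3, 3).
So the schedule is: every Monday, Thursday and Sunday.
The following Monday is Nov 12 2018.

Nov 12 2018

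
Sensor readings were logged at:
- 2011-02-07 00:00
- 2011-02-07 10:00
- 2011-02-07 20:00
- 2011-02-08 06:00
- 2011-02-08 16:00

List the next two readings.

2011-02-09 02:00, 2011-02-09 12:00

Spacing: 10, 10, 10, 10 h — constant 10 h.
2011-02-08 16:00 + 10 h = 2011-02-09 02:00.
2011-02-09 02:00 + 10 h = 2011-02-09 12:00.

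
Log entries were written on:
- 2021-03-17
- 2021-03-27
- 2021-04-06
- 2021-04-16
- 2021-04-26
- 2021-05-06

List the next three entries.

2021-05-16, 2021-05-26, 2021-06-05

Every event comes 10 days after the last (10, 10, 10, 10, 10).
2021-05-06 + 10 days = 2021-05-16.
2021-05-16 + 10 days = 2021-05-26.
2021-05-26 + 10 days = 2021-06-05.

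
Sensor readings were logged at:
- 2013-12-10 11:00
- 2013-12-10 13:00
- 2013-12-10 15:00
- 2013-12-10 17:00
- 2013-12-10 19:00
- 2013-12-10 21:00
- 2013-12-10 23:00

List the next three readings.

2013-12-11 01:00, 2013-12-11 03:00, 2013-12-11 05:00

Spacing: 2, 2, 2, 2, 2, 2 h — constant 2 h.
2013-12-10 23:00 + 2 h = 2013-12-11 01:00.
2013-12-11 01:00 + 2 h = 2013-12-11 03:00.
2013-12-11 03:00 + 2 h = 2013-12-11 05:00.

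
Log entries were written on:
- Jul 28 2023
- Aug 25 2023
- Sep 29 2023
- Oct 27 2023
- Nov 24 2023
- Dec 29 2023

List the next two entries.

These are Fridays with 28, 35, 28, 28, 35-day gaps.
Each is the final Friday of its month — Sep 29 2023 is past the 28th, so '4th Friday' doesn't fit.
January 2024 ends with Friday Jan 26 2024.
February 2024 ends with Friday Feb 23 2024.

Jan 26 2024, Feb 23 2024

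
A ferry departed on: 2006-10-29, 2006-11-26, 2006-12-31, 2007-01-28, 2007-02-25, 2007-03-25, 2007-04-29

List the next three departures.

These are Sundays with 28, 35, 28, 28, 28, 35-day gaps.
Each is the final Sunday of its month — 2006-10-29 is past the 28th, so '4th Sunday' doesn't fit.
Last Sunday of May 2007: 2007-05-27.
June 2007 ends with Sunday 2007-06-24.
Last Sunday of July 2007: 2007-07-29.

2007-05-27, 2007-06-24, 2007-07-29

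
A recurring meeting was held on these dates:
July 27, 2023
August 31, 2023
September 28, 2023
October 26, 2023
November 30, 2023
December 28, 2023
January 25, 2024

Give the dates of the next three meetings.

All Thursdays; the gaps (35, 28, 28, 35, 28, 28) vary with month length.
This is the last Thursday of each month.
February 2024 ends with Thursday February 29, 2024.
Last Thursday of March 2024: March 28, 2024.
April 2024 ends with Thursday April 25, 2024.

February 29, 2024; March 28, 2024; April 25, 2024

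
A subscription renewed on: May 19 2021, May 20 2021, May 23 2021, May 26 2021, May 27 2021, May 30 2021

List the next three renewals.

Gaps: 1, 3, 3, 1, 3 days — not constant, but cyclic with period 3.
The events fall on every Wednesday, Thursday and Sunday.
The following Wednesday is Jun 2 2021.
The following Thursday is Jun 3 2021.
The following Sunday is Jun 6 2021.

Jun 2 2021, Jun 3 2021, Jun 6 2021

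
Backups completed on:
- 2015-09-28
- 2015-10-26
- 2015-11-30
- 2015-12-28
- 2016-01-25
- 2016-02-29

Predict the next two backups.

2016-03-28, 2016-04-25

These are Mondays with 28, 35, 28, 28, 35-day gaps.
Each is the final Monday of its month — 2015-11-30 is past the 28th, so '4th Monday' doesn't fit.
Last Monday of March 2016: 2016-03-28.
Last Monday of April 2016: 2016-04-25.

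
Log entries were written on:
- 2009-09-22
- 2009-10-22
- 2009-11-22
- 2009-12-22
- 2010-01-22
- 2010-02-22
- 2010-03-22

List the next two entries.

2010-04-22, 2010-05-22

Each date is the 22nd; the gaps (30, 31, 30, 31, 31, 28) track the month lengths.
The rule is the 22nd of each month.
Next: April 2010 → 2010-04-22.
Next: May 2010 → 2010-05-22.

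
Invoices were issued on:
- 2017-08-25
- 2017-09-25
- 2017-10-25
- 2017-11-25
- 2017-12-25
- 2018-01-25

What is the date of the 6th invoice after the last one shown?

Each date is the 25th; the gaps (31, 30, 31, 30, 31) track the month lengths.
The rule is the 25th of each month.
Next: February 2018 → 2018-02-25.
March 2018: 2018-03-25.
Next: April 2018 → 2018-04-25.
May 2018: 2018-05-25.
June 2018: 2018-06-25.
July 2018: 2018-07-25.

2018-07-25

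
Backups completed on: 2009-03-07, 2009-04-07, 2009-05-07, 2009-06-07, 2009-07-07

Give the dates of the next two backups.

The day-of-month is always 7 (31, 30, 31, 30 days between events).
So this recurs on the 7th of each month.
August 2009: 2009-08-07.
Next: September 2009 → 2009-09-07.

2009-08-07, 2009-09-07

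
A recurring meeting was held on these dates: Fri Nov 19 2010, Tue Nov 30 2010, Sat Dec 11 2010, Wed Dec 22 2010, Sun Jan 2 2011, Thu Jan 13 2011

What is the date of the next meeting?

The spacing is 11, 11, 11, 11, 11 days — always 11 days.
Thu Jan 13 2011 + 11 days = Mon Jan 24 2011.

Mon Jan 24 2011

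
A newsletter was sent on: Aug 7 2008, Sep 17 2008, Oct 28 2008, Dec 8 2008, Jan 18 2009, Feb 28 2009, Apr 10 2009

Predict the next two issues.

Every event comes 41 days after the last (41, 41, 41, 41, 41, 41).
Apr 10 2009 + 41 days = May 21 2009.
May 21 2009 + 41 days = Jul 1 2009.

May 21 2009, Jul 1 2009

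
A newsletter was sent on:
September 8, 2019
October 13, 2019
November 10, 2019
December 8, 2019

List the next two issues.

All dates are Sundays, 35, 28, 28 days apart.
Specifically, the 2nd Sunday of each month.
January 2020 — 2nd Sunday is January 12, 2020.
2nd Sunday of February 2020: February 9, 2020.

January 12, 2020; February 9, 2020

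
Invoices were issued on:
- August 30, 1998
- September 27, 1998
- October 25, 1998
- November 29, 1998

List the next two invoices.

These are Sundays with 28, 28, 35-day gaps.
Each is the final Sunday of its month — August 30, 1998 is past the 28th, so '4th Sunday' doesn't fit.
Last Sunday of December 1998: December 27, 1998.
January 1999 ends with Sunday January 31, 1999.

December 27, 1998; January 31, 1999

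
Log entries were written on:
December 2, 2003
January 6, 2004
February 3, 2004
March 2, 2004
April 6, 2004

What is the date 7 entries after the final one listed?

These are Tuesdays at 28- or 35-day spacing (35, 28, 28, 35).
The pattern: 1st Tuesday of the month.
May 2004 — 1st Tuesday is May 4, 2004.
1st Tuesday of June 2004: June 1, 2004.
July 2004 — 1st Tuesday is July 6, 2004.
1st Tuesday of August 2004: August 3, 2004.
September 2004 — 1st Tuesday is September 7, 2004.
1st Tuesday of October 2004: October 5, 2004.
November 2004 — 1st Tuesday is November 2, 2004.

November 2, 2004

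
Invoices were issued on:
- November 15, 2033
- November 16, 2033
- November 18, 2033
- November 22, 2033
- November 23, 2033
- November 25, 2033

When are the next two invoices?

Gaps: 1, 2, 4, 1, 2 days — not constant, but cyclic with period 3.
The events fall on every Tuesday, Wednesday and Friday.
Next Tuesday: November 29, 2033.
Next Wednesday: November 30, 2033.

November 29, 2033; November 30, 2033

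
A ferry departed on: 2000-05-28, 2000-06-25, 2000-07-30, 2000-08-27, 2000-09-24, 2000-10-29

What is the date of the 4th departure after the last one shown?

2001-02-25

These are Sundays with 28, 35, 28, 28, 35-day gaps.
Each is the final Sunday of its month — 2000-07-30 is past the 28th, so '4th Sunday' doesn't fit.
Last Sunday of November 2000: 2000-11-26.
Last Sunday of December 2000: 2000-12-31.
Last Sunday of January 2001: 2001-01-28.
February 2001 ends with Sunday 2001-02-25.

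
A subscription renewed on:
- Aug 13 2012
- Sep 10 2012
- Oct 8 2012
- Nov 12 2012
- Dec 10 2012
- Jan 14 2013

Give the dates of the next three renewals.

Feb 11 2013, Mar 11 2013, Apr 8 2013

These are Mondays at 28- or 35-day spacing (28, 28, 35, 28, 35).
The pattern: 2nd Monday of the month.
February 2013 — 2nd Monday is Feb 11 2013.
2nd Monday of March 2013: Mar 11 2013.
April 2013 — 2nd Monday is Apr 8 2013.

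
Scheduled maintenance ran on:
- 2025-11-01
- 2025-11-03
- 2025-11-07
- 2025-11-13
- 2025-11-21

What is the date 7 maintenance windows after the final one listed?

Gaps: 2, 4, 6, 8 days — each gap is 2 larger than the previous one.
Next gap: 10 days. 2025-11-21 + 10 days = 2025-12-01.
Next gap: 12 days. 2025-12-01 + 12 days = 2025-12-13.
Next gap: 14 days. 2025-12-13 + 14 days = 2025-12-27.
Next gap: 16 days. 2025-12-27 + 16 days = 2026-01-12.
Next gap: 18 days. 2026-01-12 + 18 days = 2026-01-30.
Next gap: 20 days. 2026-01-30 + 20 days = 2026-02-19.
Next gap: 22 days. 2026-02-19 + 22 days = 2026-03-13.

2026-03-13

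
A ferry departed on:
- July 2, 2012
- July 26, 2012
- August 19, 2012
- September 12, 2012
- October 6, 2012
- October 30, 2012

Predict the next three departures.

Gaps between consecutive events: 24, 24, 24, 24, 24 days — a constant 24-day interval.
October 30, 2012 + 24 days = November 23, 2012.
November 23, 2012 + 24 days = December 17, 2012.
December 17, 2012 + 24 days = January 10, 2013.

November 23, 2012; December 17, 2012; January 10, 2013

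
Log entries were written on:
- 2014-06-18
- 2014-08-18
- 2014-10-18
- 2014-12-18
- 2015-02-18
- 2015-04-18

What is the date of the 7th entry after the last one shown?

The day-of-month is always 18 (61, 61, 61, 62, 59 days between events).
So this recurs on the 18th of every 2 months.
June 2015: 2015-06-18.
August 2015: 2015-08-18.
Next: October 2015 → 2015-10-18.
December 2015: 2015-12-18.
Next: February 2016 → 2016-02-18.
April 2016: 2016-04-18.
June 2016: 2016-06-18.

2016-06-18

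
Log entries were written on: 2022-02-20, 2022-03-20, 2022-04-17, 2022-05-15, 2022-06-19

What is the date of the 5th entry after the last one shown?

These are Sundays at 28- or 35-day spacing (28, 28, 28, 35).
The pattern: 3rd Sunday of the month.
3rd Sunday of July 2022: 2022-07-17.
3rd Sunday of August 2022: 2022-08-21.
3rd Sunday of September 2022: 2022-09-18.
October 2022 — 3rd Sunday is 2022-10-16.
3rd Sunday of November 2022: 2022-11-20.

2022-11-20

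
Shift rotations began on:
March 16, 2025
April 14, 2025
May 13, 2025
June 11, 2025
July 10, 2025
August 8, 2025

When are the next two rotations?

The spacing is 29, 29, 29, 29, 29 days — always 29 days.
August 8, 2025 + 29 days = September 6, 2025.
September 6, 2025 + 29 days = October 5, 2025.

September 6, 2025; October 5, 2025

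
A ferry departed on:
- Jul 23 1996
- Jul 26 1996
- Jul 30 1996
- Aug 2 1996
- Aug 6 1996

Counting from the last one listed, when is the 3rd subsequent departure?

Aug 16 1996

Gaps: 3, 4, 3, 4 days — not constant, but cyclic with period 2.
The events fall on every Tuesday and Friday.
The following Friday is Aug 9 1996.
The following Tuesday is Aug 13 1996.
The following Friday is Aug 16 1996.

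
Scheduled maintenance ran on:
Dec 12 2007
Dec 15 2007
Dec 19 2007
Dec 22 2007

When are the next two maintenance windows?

The gap pattern 3, 4, 3 repeats every 2 events.
These are the Wednesdays and Saturdays of each week.
Next Wednesday: Dec 26 2007.
The following Saturday is Dec 29 2007.

Dec 26 2007, Dec 29 2007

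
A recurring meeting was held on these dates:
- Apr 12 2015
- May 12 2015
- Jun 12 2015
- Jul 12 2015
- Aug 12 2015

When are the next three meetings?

Sep 12 2015, Oct 12 2015, Nov 12 2015

Gaps: 30, 31, 30, 31 days — not constant. Every event is on the 12th of the month.
Pattern: the 12th of each month.
Next: September 2015 → Sep 12 2015.
Next: October 2015 → Oct 12 2015.
November 2015: Nov 12 2015.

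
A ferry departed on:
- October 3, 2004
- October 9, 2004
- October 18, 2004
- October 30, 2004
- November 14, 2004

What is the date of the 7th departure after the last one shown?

Intervals are 6, 9, 12, 15 days — an arithmetic progression with common difference 3.
Next gap: 18 days. November 14, 2004 + 18 days = December 2, 2004.
Next gap: 21 days. December 2, 2004 + 21 days = December 23, 2004.
Next gap: 24 days. December 23, 2004 + 24 days = January 16, 2005.
Next gap: 27 days. January 16, 2005 + 27 days = February 12, 2005.
Next gap: 30 days. February 12, 2005 + 30 days = March 14, 2005.
Next gap: 33 days. March 14, 2005 + 33 days = April 16, 2005.
Next gap: 36 days. April 16, 2005 + 36 days = May 22, 2005.

May 22, 2005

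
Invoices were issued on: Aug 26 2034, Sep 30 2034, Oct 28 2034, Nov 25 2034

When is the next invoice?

Dec 30 2034

These are Saturdays with 35, 28, 28-day gaps.
Each is the final Saturday of its month — Sep 30 2034 is past the 28th, so '4th Saturday' doesn't fit.
Last Saturday of December 2034: Dec 30 2034.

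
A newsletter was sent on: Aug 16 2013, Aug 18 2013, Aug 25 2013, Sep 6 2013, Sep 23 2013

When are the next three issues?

The spacing grows by 5 each time: 2, 7, 12, 17 days.
Next gap: 22 days. Sep 23 2013 + 22 days = Oct 15 2013.
Next gap: 27 days. Oct 15 2013 + 27 days = Nov 11 2013.
Next gap: 32 days. Nov 11 2013 + 32 days = Dec 13 2013.

Oct 15 2013, Nov 11 2013, Dec 13 2013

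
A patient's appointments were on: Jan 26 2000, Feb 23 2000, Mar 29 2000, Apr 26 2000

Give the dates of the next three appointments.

All Wednesdays; the gaps (28, 35, 28) vary with month length.
This is the last Wednesday of each month.
Last Wednesday of May 2000: May 31 2000.
Last Wednesday of June 2000: Jun 28 2000.
July 2000 ends with Wednesday Jul 26 2000.

May 31 2000, Jun 28 2000, Jul 26 2000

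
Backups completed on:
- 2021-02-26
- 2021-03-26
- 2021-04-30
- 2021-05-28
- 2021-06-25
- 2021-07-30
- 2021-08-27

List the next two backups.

2021-09-24, 2021-10-29

These are Fridays with 28, 35, 28, 28, 35, 28-day gaps.
Each is the final Friday of its month — 2021-04-30 is past the 28th, so '4th Friday' doesn't fit.
Last Friday of September 2021: 2021-09-24.
Last Friday of October 2021: 2021-10-29.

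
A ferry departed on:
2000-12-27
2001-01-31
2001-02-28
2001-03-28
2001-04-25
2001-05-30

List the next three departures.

2001-06-27, 2001-07-25, 2001-08-29

These are Wednesdays with 35, 28, 28, 28, 35-day gaps.
Each is the final Wednesday of its month — 2001-01-31 is past the 28th, so '4th Wednesday' doesn't fit.
June 2001 ends with Wednesday 2001-06-27.
Last Wednesday of July 2001: 2001-07-25.
August 2001 ends with Wednesday 2001-08-29.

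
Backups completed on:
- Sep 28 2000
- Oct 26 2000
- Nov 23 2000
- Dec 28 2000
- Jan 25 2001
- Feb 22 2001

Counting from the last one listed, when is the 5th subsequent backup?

These are Thursdays at 28- or 35-day spacing (28, 28, 35, 28, 28).
The pattern: 4th Thursday of the month.
March 2001 — 4th Thursday is Mar 22 2001.
April 2001 — 4th Thursday is Apr 26 2001.
4th Thursday of May 2001: May 24 2001.
June 2001 — 4th Thursday is Jun 28 2001.
July 2001 — 4th Thursday is Jul 26 2001.

Jul 26 2001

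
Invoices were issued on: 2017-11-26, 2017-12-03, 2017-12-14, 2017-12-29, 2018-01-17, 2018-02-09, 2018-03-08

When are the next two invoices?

Intervals are 7, 11, 15, 19, 23, 27 days — an arithmetic progression with common difference 4.
Next gap: 31 days. 2018-03-08 + 31 days = 2018-04-08.
Next gap: 35 days. 2018-04-08 + 35 days = 2018-05-13.

2018-04-08, 2018-05-13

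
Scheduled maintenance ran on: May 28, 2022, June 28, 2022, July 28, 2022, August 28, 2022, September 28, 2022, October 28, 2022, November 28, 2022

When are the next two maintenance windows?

December 28, 2022; January 28, 2023

The day-of-month is always 28 (31, 30, 31, 31, 30, 31 days between events).
So this recurs on the 28th of each month.
December 2022: December 28, 2022.
January 2023: January 28, 2023.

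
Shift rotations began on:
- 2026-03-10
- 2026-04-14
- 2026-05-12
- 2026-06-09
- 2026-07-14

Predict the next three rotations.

Gaps: 35, 28, 28, 35 days — a mix of 28 and 35. Every date is a Tuesday.
Each is the 2nd Tuesday of its month.
August 2026 — 2nd Tuesday is 2026-08-11.
2nd Tuesday of September 2026: 2026-09-08.
October 2026 — 2nd Tuesday is 2026-10-13.

2026-08-11, 2026-09-08, 2026-10-13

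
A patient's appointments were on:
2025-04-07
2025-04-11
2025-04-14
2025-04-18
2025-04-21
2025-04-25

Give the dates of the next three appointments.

2025-04-28, 2025-05-02, 2025-05-05

The gap pattern 4, 3, 4, 3, 4 repeats every 2 events.
These are the Mondays and Fridays of each week.
Next Monday: 2025-04-28.
Next Friday: 2025-05-02.
Next Monday: 2025-05-05.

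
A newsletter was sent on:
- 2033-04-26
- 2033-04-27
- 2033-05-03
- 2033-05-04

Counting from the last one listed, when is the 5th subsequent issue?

2033-05-24

Gaps: 1, 6, 1 days — not constant, but cyclic with period 2.
The events fall on every Tuesday and Wednesday.
Next Tuesday: 2033-05-10.
Next Wednesday: 2033-05-11.
Next Tuesday: 2033-05-17.
Next Wednesday: 2033-05-18.
The following Tuesday is 2033-05-24.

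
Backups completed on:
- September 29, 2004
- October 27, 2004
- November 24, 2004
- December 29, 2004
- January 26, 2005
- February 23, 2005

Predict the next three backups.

March 30, 2005; April 27, 2005; May 25, 2005

These are Wednesdays with 28, 28, 35, 28, 28-day gaps.
Each is the final Wednesday of its month — September 29, 2004 is past the 28th, so '4th Wednesday' doesn't fit.
Last Wednesday of March 2005: March 30, 2005.
April 2005 ends with Wednesday April 27, 2005.
May 2005 ends with Wednesday May 25, 2005.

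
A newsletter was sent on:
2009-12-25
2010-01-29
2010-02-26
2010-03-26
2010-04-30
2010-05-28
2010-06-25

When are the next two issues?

These are Fridays with 35, 28, 28, 35, 28, 28-day gaps.
Each is the final Friday of its month — 2010-01-29 is past the 28th, so '4th Friday' doesn't fit.
Last Friday of July 2010: 2010-07-30.
August 2010 ends with Friday 2010-08-27.

2010-07-30, 2010-08-27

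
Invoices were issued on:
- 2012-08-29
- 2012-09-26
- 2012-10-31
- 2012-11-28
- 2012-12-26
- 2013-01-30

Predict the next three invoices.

2013-02-27, 2013-03-27, 2013-04-24

All Wednesdays; the gaps (28, 35, 28, 28, 35) vary with month length.
This is the last Wednesday of each month.
February 2013 ends with Wednesday 2013-02-27.
March 2013 ends with Wednesday 2013-03-27.
Last Wednesday of April 2013: 2013-04-24.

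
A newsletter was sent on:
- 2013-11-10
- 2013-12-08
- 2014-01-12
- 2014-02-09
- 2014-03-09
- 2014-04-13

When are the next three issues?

2014-05-11, 2014-06-08, 2014-07-13

All dates are Sundays, 28, 35, 28, 28, 35 days apart.
Specifically, the 2nd Sunday of each month.
2nd Sunday of May 2014: 2014-05-11.
June 2014 — 2nd Sunday is 2014-06-08.
2nd Sunday of July 2014: 2014-07-13.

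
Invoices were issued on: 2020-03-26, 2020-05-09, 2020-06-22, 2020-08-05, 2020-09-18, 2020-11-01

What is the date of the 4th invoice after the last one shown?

2021-04-26

The spacing is 44, 44, 44, 44, 44 days — always 44 days.
2020-11-01 + 44 days = 2020-12-15.
2020-12-15 + 44 days = 2021-01-28.
2021-01-28 + 44 days = 2021-03-13.
2021-03-13 + 44 days = 2021-04-26.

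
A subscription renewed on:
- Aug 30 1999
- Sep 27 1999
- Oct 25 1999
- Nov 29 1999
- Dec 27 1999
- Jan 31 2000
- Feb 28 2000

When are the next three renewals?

These are Mondays with 28, 28, 35, 28, 35, 28-day gaps.
Each is the final Monday of its month — Aug 30 1999 is past the 28th, so '4th Monday' doesn't fit.
March 2000 ends with Monday Mar 27 2000.
Last Monday of April 2000: Apr 24 2000.
Last Monday of May 2000: May 29 2000.

Mar 27 2000, Apr 24 2000, May 29 2000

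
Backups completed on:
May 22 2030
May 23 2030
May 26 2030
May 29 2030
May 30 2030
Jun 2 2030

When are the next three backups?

Gaps: 1, 3, 3, 1, 3 days — not constant, but cyclic with period 3.
The events fall on every Wednesday, Thursday and Sunday.
The following Wednesday is Jun 5 2030.
Next Thursday: Jun 6 2030.
Next Sunday: Jun 9 2030.

Jun 5 2030, Jun 6 2030, Jun 9 2030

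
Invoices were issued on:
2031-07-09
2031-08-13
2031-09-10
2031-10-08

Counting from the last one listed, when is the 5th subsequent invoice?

2032-03-10

All dates are Wednesdays, 35, 28, 28 days apart.
Specifically, the 2nd Wednesday of each month.
2nd Wednesday of November 2031: 2031-11-12.
2nd Wednesday of December 2031: 2031-12-10.
2nd Wednesday of January 2032: 2032-01-14.
February 2032 — 2nd Wednesday is 2032-02-11.
March 2032 — 2nd Wednesday is 2032-03-10.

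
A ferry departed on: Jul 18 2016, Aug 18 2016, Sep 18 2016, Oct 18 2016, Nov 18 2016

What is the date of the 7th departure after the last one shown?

Jun 18 2017

Each date is the 18th; the gaps (31, 31, 30, 31) track the month lengths.
The rule is the 18th of each month.
December 2016: Dec 18 2016.
January 2017: Jan 18 2017.
February 2017: Feb 18 2017.
March 2017: Mar 18 2017.
April 2017: Apr 18 2017.
Next: May 2017 → May 18 2017.
June 2017: Jun 18 2017.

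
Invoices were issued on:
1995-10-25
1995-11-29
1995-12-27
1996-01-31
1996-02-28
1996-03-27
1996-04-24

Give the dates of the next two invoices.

All Wednesdays; the gaps (35, 28, 35, 28, 28, 28) vary with month length.
This is the last Wednesday of each month.
May 1996 ends with Wednesday 1996-05-29.
Last Wednesday of June 1996: 1996-06-26.

1996-05-29, 1996-06-26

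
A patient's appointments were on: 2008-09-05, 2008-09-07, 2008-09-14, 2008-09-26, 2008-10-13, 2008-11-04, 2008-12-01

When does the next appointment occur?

2009-01-02

Intervals are 2, 7, 12, 17, 22, 27 days — an arithmetic progression with common difference 5.
Next gap: 32 days. 2008-12-01 + 32 days = 2009-01-02.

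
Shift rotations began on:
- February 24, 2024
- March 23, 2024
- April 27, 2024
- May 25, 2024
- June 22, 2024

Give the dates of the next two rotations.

July 27, 2024; August 24, 2024

Gaps: 28, 35, 28, 28 days — a mix of 28 and 35. Every date is a Saturday.
Each is the 4th Saturday of its month.
4th Saturday of July 2024: July 27, 2024.
4th Saturday of August 2024: August 24, 2024.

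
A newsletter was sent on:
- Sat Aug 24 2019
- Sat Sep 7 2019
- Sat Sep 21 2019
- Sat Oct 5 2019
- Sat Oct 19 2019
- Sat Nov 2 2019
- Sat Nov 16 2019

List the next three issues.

Every event comes 14 days after the last (14, 14, 14, 14, 14, 14).
Sat Nov 16 2019 + 14 days = Sat Nov 30 2019.
Sat Nov 30 2019 + 14 days = Sat Dec 14 2019.
Sat Dec 14 2019 + 14 days = Sat Dec 28 2019.

Sat Nov 30 2019, Sat Dec 14 2019, Sat Dec 28 2019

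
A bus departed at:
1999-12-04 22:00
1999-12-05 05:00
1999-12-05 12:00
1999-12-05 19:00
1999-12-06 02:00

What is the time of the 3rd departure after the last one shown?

The interval is a steady 7 hours (7, 7, 7, 7).
1999-12-06 02:00 + 7 h = 1999-12-06 09:00.
1999-12-06 09:00 + 7 h = 1999-12-06 16:00.
1999-12-06 16:00 + 7 h = 1999-12-06 23:00.

1999-12-06 23:00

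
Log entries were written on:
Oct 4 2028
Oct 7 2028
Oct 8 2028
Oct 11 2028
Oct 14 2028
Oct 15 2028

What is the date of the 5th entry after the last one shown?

The gap pattern 3, 1, 3, 3, 1 repeats every 3 events.
These are the Wednesdays, Saturdays and Sundays of each week.
Next Wednesday: Oct 18 2028.
Next Saturday: Oct 21 2028.
The following Sunday is Oct 22 2028.
The following Wednesday is Oct 25 2028.
The following Saturday is Oct 28 2028.

Oct 28 2028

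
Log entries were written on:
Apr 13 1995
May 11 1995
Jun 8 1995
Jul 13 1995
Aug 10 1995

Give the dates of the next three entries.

Sep 14 1995, Oct 12 1995, Nov 9 1995

These are Thursdays at 28- or 35-day spacing (28, 28, 35, 28).
The pattern: 2nd Thursday of the month.
2nd Thursday of September 1995: Sep 14 1995.
2nd Thursday of October 1995: Oct 12 1995.
November 1995 — 2nd Thursday is Nov 9 1995.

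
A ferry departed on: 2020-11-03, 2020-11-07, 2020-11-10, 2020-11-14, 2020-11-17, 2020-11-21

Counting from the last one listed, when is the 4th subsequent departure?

2020-12-05

The gap pattern 4, 3, 4, 3, 4 repeats every 2 events.
These are the Tuesdays and Saturdays of each week.
Next Tuesday: 2020-11-24.
The following Saturday is 2020-11-28.
Next Tuesday: 2020-12-01.
Next Saturday: 2020-12-05.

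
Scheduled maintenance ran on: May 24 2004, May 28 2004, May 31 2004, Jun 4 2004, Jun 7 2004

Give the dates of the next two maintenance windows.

Jun 11 2004, Jun 14 2004

The gap pattern 4, 3, 4, 3 repeats every 2 events.
These are the Mondays and Fridays of each week.
Next Friday: Jun 11 2004.
The following Monday is Jun 14 2004.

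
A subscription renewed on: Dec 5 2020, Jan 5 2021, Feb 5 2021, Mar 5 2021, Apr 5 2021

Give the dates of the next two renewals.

May 5 2021, Jun 5 2021

The day-of-month is always 5 (31, 31, 28, 31 days between events).
So this recurs on the 5th of each month.
May 2021: May 5 2021.
Next: June 2021 → Jun 5 2021.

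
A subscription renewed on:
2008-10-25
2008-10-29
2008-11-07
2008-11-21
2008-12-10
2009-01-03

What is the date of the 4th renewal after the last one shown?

Intervals are 4, 9, 14, 19, 24 days — an arithmetic progression with common difference 5.
Next gap: 29 days. 2009-01-03 + 29 days = 2009-02-01.
Next gap: 34 days. 2009-02-01 + 34 days = 2009-03-07.
Next gap: 39 days. 2009-03-07 + 39 days = 2009-04-15.
Next gap: 44 days. 2009-04-15 + 44 days = 2009-05-29.

2009-05-29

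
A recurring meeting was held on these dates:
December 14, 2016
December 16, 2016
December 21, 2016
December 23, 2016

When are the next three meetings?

December 28, 2016; December 30, 2016; January 4, 2017

Every event lands on a Wednesday or Friday (gaps cycle 2, 5, 2).
So the schedule is: every Wednesday and Friday.
Next Wednesday: December 28, 2016.
The following Friday is December 30, 2016.
Next Wednesday: January 4, 2017.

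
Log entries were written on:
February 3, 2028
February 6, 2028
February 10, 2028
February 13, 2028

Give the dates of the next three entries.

February 17, 2028; February 20, 2028; February 24, 2028

Every event lands on a Thursday or Sunday (gaps cycle 3, 4, 3).
So the schedule is: every Thursday and Sunday.
The following Thursday is February 17, 2028.
Next Sunday: February 20, 2028.
The following Thursday is February 24, 2028.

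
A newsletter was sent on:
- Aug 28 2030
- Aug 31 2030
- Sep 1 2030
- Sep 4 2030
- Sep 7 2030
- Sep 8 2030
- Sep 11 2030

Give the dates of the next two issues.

Gaps: 3, 1, 3, 3, 1, 3 days — not constant, but cyclic with period 3.
The events fall on every Wednesday, Saturday and Sunday.
Next Saturday: Sep 14 2030.
The following Sunday is Sep 15 2030.

Sep 14 2030, Sep 15 2030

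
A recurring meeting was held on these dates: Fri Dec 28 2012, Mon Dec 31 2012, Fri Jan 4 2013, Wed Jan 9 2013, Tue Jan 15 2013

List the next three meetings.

Intervals are 3, 4, 5, 6 days — an arithmetic progression with common difference 1.
Next gap: 7 days. Tue Jan 15 2013 + 7 days = Tue Jan 22 2013.
Next gap: 8 days. Tue Jan 22 2013 + 8 days = Wed Jan 30 2013.
Next gap: 9 days. Wed Jan 30 2013 + 9 days = Fri Feb 8 2013.

Tue Jan 22 2013, Wed Jan 30 2013, Fri Feb 8 2013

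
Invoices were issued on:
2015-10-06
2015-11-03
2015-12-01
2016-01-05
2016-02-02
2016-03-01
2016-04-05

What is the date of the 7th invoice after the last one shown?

2016-11-01

All dates are Tuesdays, 28, 28, 35, 28, 28, 35 days apart.
Specifically, the 1st Tuesday of each month.
May 2016 — 1st Tuesday is 2016-05-03.
1st Tuesday of June 2016: 2016-06-07.
1st Tuesday of July 2016: 2016-07-05.
August 2016 — 1st Tuesday is 2016-08-02.
September 2016 — 1st Tuesday is 2016-09-06.
1st Tuesday of October 2016: 2016-10-04.
1st Tuesday of November 2016: 2016-11-01.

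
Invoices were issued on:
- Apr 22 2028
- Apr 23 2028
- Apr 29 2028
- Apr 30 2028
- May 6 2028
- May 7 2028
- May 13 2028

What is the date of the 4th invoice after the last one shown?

The gap pattern 1, 6, 1, 6, 1, 6 repeats every 2 events.
These are the Saturdays and Sundays of each week.
The following Sunday is May 14 2028.
Next Saturday: May 20 2028.
The following Sunday is May 21 2028.
Next Saturday: May 27 2028.

May 27 2028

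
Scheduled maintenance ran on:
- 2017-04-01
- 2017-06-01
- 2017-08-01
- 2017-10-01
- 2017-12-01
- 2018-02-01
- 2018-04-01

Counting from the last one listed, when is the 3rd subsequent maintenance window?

2018-10-01

Gaps: 61, 61, 61, 61, 62, 59 days — not constant. Every event is on the 1st of the month.
Pattern: the 1st of every 2 months.
June 2018: 2018-06-01.
August 2018: 2018-08-01.
Next: October 2018 → 2018-10-01.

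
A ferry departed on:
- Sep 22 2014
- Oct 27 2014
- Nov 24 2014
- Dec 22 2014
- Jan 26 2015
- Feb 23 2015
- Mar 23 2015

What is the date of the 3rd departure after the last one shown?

Jun 22 2015

These are Mondays at 28- or 35-day spacing (35, 28, 28, 35, 28, 28).
The pattern: 4th Monday of the month.
April 2015 — 4th Monday is Apr 27 2015.
4th Monday of May 2015: May 25 2015.
June 2015 — 4th Monday is Jun 22 2015.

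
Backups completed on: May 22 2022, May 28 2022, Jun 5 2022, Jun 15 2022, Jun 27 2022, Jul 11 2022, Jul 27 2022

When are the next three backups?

Gaps: 6, 8, 10, 12, 14, 16 days — each gap is 2 larger than the previous one.
Next gap: 18 days. Jul 27 2022 + 18 days = Aug 14 2022.
Next gap: 20 days. Aug 14 2022 + 20 days = Sep 3 2022.
Next gap: 22 days. Sep 3 2022 + 22 days = Sep 25 2022.

Aug 14 2022, Sep 3 2022, Sep 25 2022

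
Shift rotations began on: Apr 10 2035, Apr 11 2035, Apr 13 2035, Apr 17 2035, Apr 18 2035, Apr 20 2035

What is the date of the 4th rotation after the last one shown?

May 1 2035

Every event lands on a Tuesday or Wednesday or Friday (gaps cycle 1, 2, 4, 1, 2).
So the schedule is: every Tuesday, Wednesday and Friday.
Next Tuesday: Apr 24 2035.
Next Wednesday: Apr 25 2035.
Next Friday: Apr 27 2035.
Next Tuesday: May 1 2035.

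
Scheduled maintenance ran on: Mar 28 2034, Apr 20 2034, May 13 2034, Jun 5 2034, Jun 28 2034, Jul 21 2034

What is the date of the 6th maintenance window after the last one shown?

Dec 6 2034

Every event comes 23 days after the last (23, 23, 23, 23, 23).
Jul 21 2034 + 23 days = Aug 13 2034.
Aug 13 2034 + 23 days = Sep 5 2034.
Sep 5 2034 + 23 days = Sep 28 2034.
Sep 28 2034 + 23 days = Oct 21 2034.
Oct 21 2034 + 23 days = Nov 13 2034.
Nov 13 2034 + 23 days = Dec 6 2034.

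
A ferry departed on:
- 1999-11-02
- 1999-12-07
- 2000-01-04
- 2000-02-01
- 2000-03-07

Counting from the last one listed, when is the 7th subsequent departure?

Gaps: 35, 28, 28, 35 days — a mix of 28 and 35. Every date is a Tuesday.
Each is the 1st Tuesday of its month.
1st Tuesday of April 2000: 2000-04-04.
May 2000 — 1st Tuesday is 2000-05-02.
June 2000 — 1st Tuesday is 2000-06-06.
July 2000 — 1st Tuesday is 2000-07-04.
1st Tuesday of August 2000: 2000-08-01.
1st Tuesday of September 2000: 2000-09-05.
October 2000 — 1st Tuesday is 2000-10-03.

2000-10-03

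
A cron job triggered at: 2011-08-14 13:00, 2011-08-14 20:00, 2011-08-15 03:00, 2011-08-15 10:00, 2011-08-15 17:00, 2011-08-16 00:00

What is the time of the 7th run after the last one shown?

Gaps: 7, 7, 7, 7, 7 hours — each event is 7 hours after the previous one.
2011-08-16 00:00 + 7 h = 2011-08-16 07:00.
2011-08-16 07:00 + 7 h = 2011-08-16 14:00.
2011-08-16 14:00 + 7 h = 2011-08-16 21:00.
2011-08-16 21:00 + 7 h = 2011-08-17 04:00.
2011-08-17 04:00 + 7 h = 2011-08-17 11:00.
2011-08-17 11:00 + 7 h = 2011-08-17 18:00.
2011-08-17 18:00 + 7 h = 2011-08-18 01:00.

2011-08-18 01:00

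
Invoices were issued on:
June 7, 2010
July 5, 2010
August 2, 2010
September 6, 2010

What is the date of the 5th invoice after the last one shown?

February 7, 2011

These are Mondays at 28- or 35-day spacing (28, 28, 35).
The pattern: 1st Monday of the month.
October 2010 — 1st Monday is October 4, 2010.
1st Monday of November 2010: November 1, 2010.
1st Monday of December 2010: December 6, 2010.
January 2011 — 1st Monday is January 3, 2011.
February 2011 — 1st Monday is February 7, 2011.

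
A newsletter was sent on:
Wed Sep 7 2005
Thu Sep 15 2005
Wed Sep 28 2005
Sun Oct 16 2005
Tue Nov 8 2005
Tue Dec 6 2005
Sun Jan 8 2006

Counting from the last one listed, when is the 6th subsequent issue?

Tue Nov 7 2006

Gaps: 8, 13, 18, 23, 28, 33 days — each gap is 5 larger than the previous one.
Next gap: 38 days. Sun Jan 8 2006 + 38 days = Wed Feb 15 2006.
Next gap: 43 days. Wed Feb 15 2006 + 43 days = Thu Mar 30 2006.
Next gap: 48 days. Thu Mar 30 2006 + 48 days = Wed May 17 2006.
Next gap: 53 days. Wed May 17 2006 + 53 days = Sun Jul 9 2006.
Next gap: 58 days. Sun Jul 9 2006 + 58 days = Tue Sep 5 2006.
Next gap: 63 days. Tue Sep 5 2006 + 63 days = Tue Nov 7 2006.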